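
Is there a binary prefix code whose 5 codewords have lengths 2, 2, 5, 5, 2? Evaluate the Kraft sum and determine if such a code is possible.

0.8125; yes

With common denominator 2^5 = 32: Σ 2^(−ℓᵢ) = 8/32 + 8/32 + 1/32 + 1/32 + 8/32 = 26/32 = 0.8125.
Kraft's inequality requires Σ ≤ 1; here Σ = 0.8125 ≤ 1, so such a prefix code exists.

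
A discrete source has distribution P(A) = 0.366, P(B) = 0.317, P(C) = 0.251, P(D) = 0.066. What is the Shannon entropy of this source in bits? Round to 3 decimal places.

1.816 bits

H = −Σ pᵢ log₂ pᵢ.
−0.366·log₂(0.366) = 0.5307
−0.317·log₂(0.317) = 0.5254
−0.251·log₂(0.251) = 0.5006
−0.066·log₂(0.066) = 0.2588
Sum ≈ 1.8155 → 1.816 bits.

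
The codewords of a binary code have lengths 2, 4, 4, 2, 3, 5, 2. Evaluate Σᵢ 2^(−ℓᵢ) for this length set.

1.03125

With common denominator 2^5 = 32: Σ 2^(−ℓᵢ) = 8/32 + 2/32 + 2/32 + 8/32 + 4/32 + 1/32 + 8/32 = 33/32 = 1.03125.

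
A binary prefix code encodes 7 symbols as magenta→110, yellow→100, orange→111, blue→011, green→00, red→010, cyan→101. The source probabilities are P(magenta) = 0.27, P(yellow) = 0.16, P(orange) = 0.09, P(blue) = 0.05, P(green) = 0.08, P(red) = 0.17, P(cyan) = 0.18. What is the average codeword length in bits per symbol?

L̄ = Σ pᵢ·ℓᵢ = 0.27·3 + 0.16·3 + 0.09·3 + 0.05·3 + 0.08·2 + 0.17·3 + 0.18·3 = 2.92 bits/symbol.

2.92 bits/symbol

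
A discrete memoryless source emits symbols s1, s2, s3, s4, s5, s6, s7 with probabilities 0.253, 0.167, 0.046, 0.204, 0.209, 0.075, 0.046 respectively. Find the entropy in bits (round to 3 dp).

H = −Σ pᵢ log₂ pᵢ.
−0.253·log₂(0.253) = 0.5016
−0.167·log₂(0.167) = 0.4312
−0.046·log₂(0.046) = 0.2043
−0.204·log₂(0.204) = 0.4678
−0.209·log₂(0.209) = 0.4720
−0.075·log₂(0.075) = 0.2803
−0.046·log₂(0.046) = 0.2043
Sum ≈ 2.5617 → 2.562 bits.

2.562 bits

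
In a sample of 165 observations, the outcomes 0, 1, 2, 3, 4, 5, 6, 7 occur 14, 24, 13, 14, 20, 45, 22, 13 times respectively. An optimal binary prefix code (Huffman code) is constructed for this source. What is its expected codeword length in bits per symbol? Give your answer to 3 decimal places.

Probabilities are the counts divided by 165.
Repeatedly combine the two least-probable nodes; the expected code length is the sum of the merged weights.
merge 13/165 + 13/165 → 26/165
merge 14/165 + 14/165 → 28/165
merge 4/33 + 2/15 → 14/55
merge 8/55 + 26/165 → 10/33
merge 28/165 + 14/55 → 14/33
merge 3/11 + 10/33 → 19/33
merge 14/33 + 19/33 → 1
L = 26/165 + 28/165 + 14/55 + 10/33 + 14/33 + 19/33 + 1 = 476/165 ≈ 2.885 bits/symbol.

2.885 bits/symbol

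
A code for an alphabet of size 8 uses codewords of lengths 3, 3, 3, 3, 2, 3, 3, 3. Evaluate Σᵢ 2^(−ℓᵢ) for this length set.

With common denominator 2^3 = 8: Σ 2^(−ℓᵢ) = 1/8 + 1/8 + 1/8 + 1/8 + 2/8 + 1/8 + 1/8 + 1/8 = 9/8 = 1.125.

1.125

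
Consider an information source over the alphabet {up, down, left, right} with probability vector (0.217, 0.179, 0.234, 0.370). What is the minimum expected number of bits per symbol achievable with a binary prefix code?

2 bits/symbol

Repeatedly combine the two least-probable nodes; the expected code length is the sum of the merged weights.
merge 179/1000 + 217/1000 → 99/250
merge 117/500 + 37/100 → 151/250
merge 99/250 + 151/250 → 1
L = 99/250 + 151/250 + 1 = 2 bits/symbol.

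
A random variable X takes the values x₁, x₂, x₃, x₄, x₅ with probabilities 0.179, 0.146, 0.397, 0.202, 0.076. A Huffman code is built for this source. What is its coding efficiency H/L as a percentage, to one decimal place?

Entropy H = −Σ p log₂ p ≈ 2.1274 bits.
Huffman merges: 19/250+73/500→111/500; 179/1000+101/500→381/1000; 111/500+381/1000→603/1000; 397/1000+603/1000→1. L = 1103/500 ≈ 2.2060.
Efficiency = H/L = 2.1274/2.2060 = 96.4%.

96.4%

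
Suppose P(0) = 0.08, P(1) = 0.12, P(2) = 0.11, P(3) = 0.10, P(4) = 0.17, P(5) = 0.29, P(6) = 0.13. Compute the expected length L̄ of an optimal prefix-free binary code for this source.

2.71 bits/symbol

Repeatedly combine the two least-probable nodes; the expected code length is the sum of the merged weights.
merge 2/25 + 1/10 → 9/50
merge 11/100 + 3/25 → 23/100
merge 13/100 + 17/100 → 3/10
merge 9/50 + 23/100 → 41/100
merge 29/100 + 3/10 → 59/100
merge 41/100 + 59/100 → 1
L = 9/50 + 23/100 + 3/10 + 41/100 + 59/100 + 1 = 271/100 = 2.71 bits/symbol.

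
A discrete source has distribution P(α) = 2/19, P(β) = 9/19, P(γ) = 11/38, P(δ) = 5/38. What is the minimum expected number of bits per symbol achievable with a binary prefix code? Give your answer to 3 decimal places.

1.763 bits/symbol

Repeatedly combine the two least-probable nodes; the expected code length is the sum of the merged weights.
merge 2/19 + 5/38 → 9/38
merge 9/38 + 11/38 → 10/19
merge 9/19 + 10/19 → 1
L = 9/38 + 10/19 + 1 = 67/38 ≈ 1.763 bits/symbol.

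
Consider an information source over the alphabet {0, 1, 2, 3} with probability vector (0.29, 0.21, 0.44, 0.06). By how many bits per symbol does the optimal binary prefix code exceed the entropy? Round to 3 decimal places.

0.075 bits

Entropy H = −Σ p log₂ p ≈ 1.7554 bits.
Huffman merges: 3/50+21/100→27/100; 27/100+29/100→14/25; 11/25+14/25→1. L = 183/100 ≈ 1.8300.
L − H = 1.8300 − 1.7554 = 0.075 bits.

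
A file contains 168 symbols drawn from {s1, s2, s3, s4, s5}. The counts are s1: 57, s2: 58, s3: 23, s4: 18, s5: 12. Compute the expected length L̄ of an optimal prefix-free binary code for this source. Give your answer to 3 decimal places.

2.149 bits/symbol

Probabilities are the counts divided by 168.
Repeatedly combine the two least-probable nodes; the expected code length is the sum of the merged weights.
merge 1/14 + 3/28 → 5/28
merge 23/168 + 5/28 → 53/168
merge 53/168 + 19/56 → 55/84
merge 29/84 + 55/84 → 1
L = 5/28 + 53/168 + 55/84 + 1 = 361/168 ≈ 2.149 bits/symbol.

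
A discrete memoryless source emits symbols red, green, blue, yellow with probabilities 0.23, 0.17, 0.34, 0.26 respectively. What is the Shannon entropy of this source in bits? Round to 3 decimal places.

1.957 bits

H = −Σ pᵢ log₂ pᵢ.
−0.23·log₂(0.23) = 0.4877
−0.17·log₂(0.17) = 0.4346
−0.34·log₂(0.34) = 0.5292
−0.26·log₂(0.26) = 0.5053
Sum ≈ 1.9567 → 1.957 bits.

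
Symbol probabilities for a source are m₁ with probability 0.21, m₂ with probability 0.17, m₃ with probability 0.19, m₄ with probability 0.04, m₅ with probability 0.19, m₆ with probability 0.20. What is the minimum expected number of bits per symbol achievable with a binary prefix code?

Repeatedly combine the two least-probable nodes; the expected code length is the sum of the merged weights.
merge 1/25 + 17/100 → 21/100
merge 19/100 + 19/100 → 19/50
merge 1/5 + 21/100 → 41/100
merge 21/100 + 19/50 → 59/100
merge 41/100 + 59/100 → 1
L = 21/100 + 19/50 + 41/100 + 59/100 + 1 = 259/100 = 2.59 bits/symbol.

2.59 bits/symbol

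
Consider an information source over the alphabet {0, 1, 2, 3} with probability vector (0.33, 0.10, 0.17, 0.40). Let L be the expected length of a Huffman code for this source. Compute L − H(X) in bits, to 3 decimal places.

0.047 bits

Entropy H = −Σ p log₂ p ≈ 1.8234 bits.
Huffman merges: 1/10+17/100→27/100; 27/100+33/100→3/5; 2/5+3/5→1. L = 187/100 ≈ 1.8700.
L − H = 1.8700 − 1.8234 = 0.047 bits.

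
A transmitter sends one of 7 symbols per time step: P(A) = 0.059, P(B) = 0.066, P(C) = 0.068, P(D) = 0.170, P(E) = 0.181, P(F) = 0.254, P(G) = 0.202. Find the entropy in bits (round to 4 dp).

H = −Σ pᵢ log₂ pᵢ.
−0.059·log₂(0.059) = 0.2409
−0.066·log₂(0.066) = 0.2588
−0.068·log₂(0.068) = 0.2637
−0.170·log₂(0.170) = 0.4346
−0.181·log₂(0.181) = 0.4463
−0.254·log₂(0.254) = 0.5022
−0.202·log₂(0.202) = 0.4661
Sum ≈ 2.6127 → 2.6127 bits.

2.6127 bits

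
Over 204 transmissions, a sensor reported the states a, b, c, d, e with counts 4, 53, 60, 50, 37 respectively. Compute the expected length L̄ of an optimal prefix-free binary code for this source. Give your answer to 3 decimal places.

2.201 bits/symbol

Probabilities are the counts divided by 204.
Repeatedly combine the two least-probable nodes; the expected code length is the sum of the merged weights.
merge 1/51 + 37/204 → 41/204
merge 41/204 + 25/102 → 91/204
merge 53/204 + 5/17 → 113/204
merge 91/204 + 113/204 → 1
L = 41/204 + 91/204 + 113/204 + 1 = 449/204 ≈ 2.201 bits/symbol.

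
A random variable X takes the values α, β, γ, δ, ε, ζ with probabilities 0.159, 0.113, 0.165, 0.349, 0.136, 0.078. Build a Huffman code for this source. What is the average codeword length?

Repeatedly combine the two least-probable nodes; the expected code length is the sum of the merged weights.
merge 39/500 + 113/1000 → 191/1000
merge 17/125 + 159/1000 → 59/200
merge 33/200 + 191/1000 → 89/250
merge 59/200 + 349/1000 → 161/250
merge 89/250 + 161/250 → 1
L = 191/1000 + 59/200 + 89/250 + 161/250 + 1 = 1243/500 = 2.486 bits/symbol.

2.486 bits/symbol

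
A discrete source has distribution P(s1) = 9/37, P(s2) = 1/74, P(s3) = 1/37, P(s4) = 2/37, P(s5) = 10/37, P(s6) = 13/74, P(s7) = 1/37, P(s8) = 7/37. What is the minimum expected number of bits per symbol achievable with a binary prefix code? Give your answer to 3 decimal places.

2.527 bits/symbol

Repeatedly combine the two least-probable nodes; the expected code length is the sum of the merged weights.
merge 1/74 + 1/37 → 3/74
merge 1/37 + 3/74 → 5/74
merge 2/37 + 5/74 → 9/74
merge 9/74 + 13/74 → 11/37
merge 7/37 + 9/37 → 16/37
merge 10/37 + 11/37 → 21/37
merge 16/37 + 21/37 → 1
L = 3/74 + 5/74 + 9/74 + 11/37 + 16/37 + 21/37 + 1 = 187/74 ≈ 2.527 bits/symbol.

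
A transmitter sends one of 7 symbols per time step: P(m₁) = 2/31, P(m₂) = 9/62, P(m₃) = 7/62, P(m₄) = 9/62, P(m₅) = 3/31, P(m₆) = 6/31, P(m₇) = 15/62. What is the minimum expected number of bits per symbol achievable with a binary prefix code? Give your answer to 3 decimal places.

2.726 bits/symbol

Repeatedly combine the two least-probable nodes; the expected code length is the sum of the merged weights.
merge 2/31 + 3/31 → 5/31
merge 7/62 + 9/62 → 8/31
merge 9/62 + 5/31 → 19/62
merge 6/31 + 15/62 → 27/62
merge 8/31 + 19/62 → 35/62
merge 27/62 + 35/62 → 1
L = 5/31 + 8/31 + 19/62 + 27/62 + 35/62 + 1 = 169/62 ≈ 2.726 bits/symbol.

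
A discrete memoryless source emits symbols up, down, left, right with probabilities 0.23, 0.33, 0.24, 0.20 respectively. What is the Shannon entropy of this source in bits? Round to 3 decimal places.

H = −Σ pᵢ log₂ pᵢ.
−0.23·log₂(0.23) = 0.4877
−0.33·log₂(0.33) = 0.5278
−0.24·log₂(0.24) = 0.4941
−0.20·log₂(0.20) = 0.4644
Sum ≈ 1.9740 → 1.974 bits.

1.974 bits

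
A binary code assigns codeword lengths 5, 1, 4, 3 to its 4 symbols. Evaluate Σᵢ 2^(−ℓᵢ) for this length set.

With common denominator 2^5 = 32: Σ 2^(−ℓᵢ) = 1/32 + 16/32 + 2/32 + 4/32 = 23/32 = 0.71875.

0.71875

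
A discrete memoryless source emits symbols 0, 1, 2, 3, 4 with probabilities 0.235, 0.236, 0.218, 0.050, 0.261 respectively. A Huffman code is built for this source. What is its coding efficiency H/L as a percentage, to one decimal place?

96.3%

Entropy H = −Σ p log₂ p ≈ 2.1836 bits.
Huffman merges: 1/20+109/500→67/250; 47/200+59/250→471/1000; 261/1000+67/250→529/1000; 471/1000+529/1000→1. L = 567/250 ≈ 2.2680.
Efficiency = H/L = 2.1836/2.2680 = 96.3%.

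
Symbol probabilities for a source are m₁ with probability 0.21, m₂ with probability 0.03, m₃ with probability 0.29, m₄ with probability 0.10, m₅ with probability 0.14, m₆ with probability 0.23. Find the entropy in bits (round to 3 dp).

H = −Σ pᵢ log₂ pᵢ.
−0.21·log₂(0.21) = 0.4728
−0.03·log₂(0.03) = 0.1518
−0.29·log₂(0.29) = 0.5179
−0.10·log₂(0.10) = 0.3322
−0.14·log₂(0.14) = 0.3971
−0.23·log₂(0.23) = 0.4877
Sum ≈ 2.3595 → 2.359 bits.

2.359 bits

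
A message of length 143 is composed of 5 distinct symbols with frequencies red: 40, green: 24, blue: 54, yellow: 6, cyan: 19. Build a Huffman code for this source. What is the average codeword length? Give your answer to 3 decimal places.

2.140 bits/symbol

Probabilities are the counts divided by 143.
Repeatedly combine the two least-probable nodes; the expected code length is the sum of the merged weights.
merge 6/143 + 19/143 → 25/143
merge 24/143 + 25/143 → 49/143
merge 40/143 + 49/143 → 89/143
merge 54/143 + 89/143 → 1
L = 25/143 + 49/143 + 89/143 + 1 = 306/143 ≈ 2.140 bits/symbol.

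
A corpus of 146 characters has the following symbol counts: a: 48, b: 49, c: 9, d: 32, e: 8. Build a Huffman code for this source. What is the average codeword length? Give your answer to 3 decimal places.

Probabilities are the counts divided by 146.
Repeatedly combine the two least-probable nodes; the expected code length is the sum of the merged weights.
merge 4/73 + 9/146 → 17/146
merge 17/146 + 16/73 → 49/146
merge 24/73 + 49/146 → 97/146
merge 49/146 + 97/146 → 1
L = 17/146 + 49/146 + 97/146 + 1 = 309/146 ≈ 2.116 bits/symbol.

2.116 bits/symbol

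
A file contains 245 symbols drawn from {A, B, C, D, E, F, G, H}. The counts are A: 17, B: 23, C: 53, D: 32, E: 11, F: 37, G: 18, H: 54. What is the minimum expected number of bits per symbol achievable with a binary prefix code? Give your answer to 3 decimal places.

2.845 bits/symbol

Probabilities are the counts divided by 245.
Repeatedly combine the two least-probable nodes; the expected code length is the sum of the merged weights.
merge 11/245 + 17/245 → 4/35
merge 18/245 + 23/245 → 41/245
merge 4/35 + 32/245 → 12/49
merge 37/245 + 41/245 → 78/245
merge 53/245 + 54/245 → 107/245
merge 12/49 + 78/245 → 138/245
merge 107/245 + 138/245 → 1
L = 4/35 + 41/245 + 12/49 + 78/245 + 107/245 + 138/245 + 1 = 697/245 ≈ 2.845 bits/symbol.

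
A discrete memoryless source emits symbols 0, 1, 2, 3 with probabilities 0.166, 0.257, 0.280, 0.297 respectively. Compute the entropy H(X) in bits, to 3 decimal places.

H = −Σ pᵢ log₂ pᵢ.
−0.166·log₂(0.166) = 0.4301
−0.257·log₂(0.257) = 0.5038
−0.280·log₂(0.280) = 0.5142
−0.297·log₂(0.297) = 0.5202
Sum ≈ 1.9682 → 1.968 bits.

1.968 bits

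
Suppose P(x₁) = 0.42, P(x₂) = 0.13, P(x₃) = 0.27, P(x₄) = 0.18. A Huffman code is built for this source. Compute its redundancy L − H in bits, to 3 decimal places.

Entropy H = −Σ p log₂ p ≈ 1.8636 bits.
Huffman merges: 13/100+9/50→31/100; 27/100+31/100→29/50; 21/50+29/50→1. L = 189/100 ≈ 1.8900.
L − H = 1.8900 − 1.8636 = 0.026 bits.

0.026 bits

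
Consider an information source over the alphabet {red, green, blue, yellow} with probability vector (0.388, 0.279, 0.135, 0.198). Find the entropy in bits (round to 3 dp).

1.896 bits

H = −Σ pᵢ log₂ pᵢ.
−0.388·log₂(0.388) = 0.5300
−0.279·log₂(0.279) = 0.5138
−0.135·log₂(0.135) = 0.3900
−0.198·log₂(0.198) = 0.4626
Sum ≈ 1.8964 → 1.896 bits.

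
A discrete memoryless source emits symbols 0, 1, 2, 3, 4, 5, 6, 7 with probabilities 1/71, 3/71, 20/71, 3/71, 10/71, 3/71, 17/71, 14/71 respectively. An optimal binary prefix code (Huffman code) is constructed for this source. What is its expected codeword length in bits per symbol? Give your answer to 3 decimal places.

2.563 bits/symbol

Repeatedly combine the two least-probable nodes; the expected code length is the sum of the merged weights.
merge 1/71 + 3/71 → 4/71
merge 3/71 + 3/71 → 6/71
merge 4/71 + 6/71 → 10/71
merge 10/71 + 10/71 → 20/71
merge 14/71 + 17/71 → 31/71
merge 20/71 + 20/71 → 40/71
merge 31/71 + 40/71 → 1
L = 4/71 + 6/71 + 10/71 + 20/71 + 31/71 + 40/71 + 1 = 182/71 ≈ 2.563 bits/symbol.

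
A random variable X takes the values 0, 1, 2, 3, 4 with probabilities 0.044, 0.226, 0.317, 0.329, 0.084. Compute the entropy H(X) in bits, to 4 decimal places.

H = −Σ pᵢ log₂ pᵢ.
−0.044·log₂(0.044) = 0.1983
−0.226·log₂(0.226) = 0.4849
−0.317·log₂(0.317) = 0.5254
−0.329·log₂(0.329) = 0.5277
−0.084·log₂(0.084) = 0.3002
Sum ≈ 2.0364 → 2.0364 bits.

2.0364 bits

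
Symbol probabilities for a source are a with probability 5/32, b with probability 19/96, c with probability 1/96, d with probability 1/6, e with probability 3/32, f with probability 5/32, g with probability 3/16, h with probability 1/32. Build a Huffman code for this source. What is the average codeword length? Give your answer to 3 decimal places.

2.792 bits/symbol

Repeatedly combine the two least-probable nodes; the expected code length is the sum of the merged weights.
merge 1/96 + 1/32 → 1/24
merge 1/24 + 3/32 → 13/96
merge 13/96 + 5/32 → 7/24
merge 5/32 + 1/6 → 31/96
merge 3/16 + 19/96 → 37/96
merge 7/24 + 31/96 → 59/96
merge 37/96 + 59/96 → 1
L = 1/24 + 13/96 + 7/24 + 31/96 + 37/96 + 59/96 + 1 = 67/24 ≈ 2.792 bits/symbol.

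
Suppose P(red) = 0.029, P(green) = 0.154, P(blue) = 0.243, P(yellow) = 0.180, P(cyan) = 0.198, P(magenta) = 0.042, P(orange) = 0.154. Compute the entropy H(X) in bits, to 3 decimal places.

H = −Σ pᵢ log₂ pᵢ.
−0.029·log₂(0.029) = 0.1481
−0.154·log₂(0.154) = 0.4156
−0.243·log₂(0.243) = 0.4960
−0.180·log₂(0.180) = 0.4453
−0.198·log₂(0.198) = 0.4626
−0.042·log₂(0.042) = 0.1921
−0.154·log₂(0.154) = 0.4156
Sum ≈ 2.5754 → 2.575 bits.

2.575 bits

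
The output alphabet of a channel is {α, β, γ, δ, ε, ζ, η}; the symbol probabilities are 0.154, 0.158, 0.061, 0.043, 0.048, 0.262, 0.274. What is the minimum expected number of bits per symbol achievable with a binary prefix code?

Repeatedly combine the two least-probable nodes; the expected code length is the sum of the merged weights.
merge 43/1000 + 6/125 → 91/1000
merge 61/1000 + 91/1000 → 19/125
merge 19/125 + 77/500 → 153/500
merge 79/500 + 131/500 → 21/50
merge 137/500 + 153/500 → 29/50
merge 21/50 + 29/50 → 1
L = 91/1000 + 19/125 + 153/500 + 21/50 + 29/50 + 1 = 2549/1000 = 2.549 bits/symbol.

2.549 bits/symbol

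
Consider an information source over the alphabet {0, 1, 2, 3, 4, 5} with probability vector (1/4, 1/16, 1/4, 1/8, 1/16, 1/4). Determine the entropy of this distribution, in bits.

Each probability is a power of 1/2, so log₂(1/p) is an integer.
H = Σ p·log₂(1/p) = 1/4·2 + 1/16·4 + 1/4·2 + 1/8·3 + 1/16·4 + 1/4·2 = 2.375 bits.

2.375 bits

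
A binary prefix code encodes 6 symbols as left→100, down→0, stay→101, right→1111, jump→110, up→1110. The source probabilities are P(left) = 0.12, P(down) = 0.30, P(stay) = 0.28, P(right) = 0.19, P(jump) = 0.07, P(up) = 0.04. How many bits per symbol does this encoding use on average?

L̄ = Σ pᵢ·ℓᵢ = 0.12·3 + 0.30·1 + 0.28·3 + 0.19·4 + 0.07·3 + 0.04·4 = 2.63 bits/symbol.

2.63 bits/symbol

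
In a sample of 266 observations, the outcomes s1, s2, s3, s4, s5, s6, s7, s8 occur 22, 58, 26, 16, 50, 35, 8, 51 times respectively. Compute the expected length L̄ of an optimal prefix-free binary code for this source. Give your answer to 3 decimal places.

2.853 bits/symbol

Probabilities are the counts divided by 266.
Repeatedly combine the two least-probable nodes; the expected code length is the sum of the merged weights.
merge 4/133 + 8/133 → 12/133
merge 11/133 + 12/133 → 23/133
merge 13/133 + 5/38 → 61/266
merge 23/133 + 25/133 → 48/133
merge 51/266 + 29/133 → 109/266
merge 61/266 + 48/133 → 157/266
merge 109/266 + 157/266 → 1
L = 12/133 + 23/133 + 61/266 + 48/133 + 109/266 + 157/266 + 1 = 759/266 ≈ 2.853 bits/symbol.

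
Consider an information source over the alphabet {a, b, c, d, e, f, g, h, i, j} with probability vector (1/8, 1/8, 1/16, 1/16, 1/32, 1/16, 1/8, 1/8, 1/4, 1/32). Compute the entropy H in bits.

Each probability is a power of 1/2, so log₂(1/p) is an integer.
H = Σ p·log₂(1/p) = 1/8·3 + 1/8·3 + 1/16·4 + 1/16·4 + 1/32·5 + 1/16·4 + 1/8·3 + 1/8·3 + 1/4·2 + 1/32·5 = 3.0625 bits.

3.0625 bits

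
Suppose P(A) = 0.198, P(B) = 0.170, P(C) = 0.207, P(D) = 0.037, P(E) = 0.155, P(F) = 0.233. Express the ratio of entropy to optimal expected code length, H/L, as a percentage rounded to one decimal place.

95.9%

Entropy H = −Σ p log₂ p ≈ 2.4501 bits.
Huffman merges: 37/1000+31/200→24/125; 17/100+24/125→181/500; 99/500+207/1000→81/200; 233/1000+181/500→119/200; 81/200+119/200→1. L = 1277/500 ≈ 2.5540.
Efficiency = H/L = 2.4501/2.5540 = 95.9%.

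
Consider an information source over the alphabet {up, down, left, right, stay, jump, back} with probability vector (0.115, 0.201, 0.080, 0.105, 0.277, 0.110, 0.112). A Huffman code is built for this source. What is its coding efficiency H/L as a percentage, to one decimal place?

98.8%

Entropy H = −Σ p log₂ p ≈ 2.6741 bits.
Huffman merges: 2/25+21/200→37/200; 11/100+14/125→111/500; 23/200+37/200→3/10; 201/1000+111/500→423/1000; 277/1000+3/10→577/1000; 423/1000+577/1000→1. L = 2707/1000 ≈ 2.7070.
Efficiency = H/L = 2.6741/2.7070 = 98.8%.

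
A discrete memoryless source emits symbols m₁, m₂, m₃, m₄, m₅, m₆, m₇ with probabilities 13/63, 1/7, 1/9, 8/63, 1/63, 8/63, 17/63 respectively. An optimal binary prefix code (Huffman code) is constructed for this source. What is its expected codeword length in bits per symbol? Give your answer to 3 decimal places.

2.651 bits/symbol

Repeatedly combine the two least-probable nodes; the expected code length is the sum of the merged weights.
merge 1/63 + 1/9 → 8/63
merge 8/63 + 8/63 → 16/63
merge 8/63 + 1/7 → 17/63
merge 13/63 + 16/63 → 29/63
merge 17/63 + 17/63 → 34/63
merge 29/63 + 34/63 → 1
L = 8/63 + 16/63 + 17/63 + 29/63 + 34/63 + 1 = 167/63 ≈ 2.651 bits/symbol.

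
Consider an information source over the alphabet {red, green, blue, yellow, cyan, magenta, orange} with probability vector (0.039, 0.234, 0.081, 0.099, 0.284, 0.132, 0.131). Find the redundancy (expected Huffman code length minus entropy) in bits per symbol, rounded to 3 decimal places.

Entropy H = −Σ p log₂ p ≈ 2.5824 bits.
Huffman merges: 39/1000+81/1000→3/25; 99/1000+3/25→219/1000; 131/1000+33/250→263/1000; 219/1000+117/500→453/1000; 263/1000+71/250→547/1000; 453/1000+547/1000→1. L = 1301/500 ≈ 2.6020.
L − H = 2.6020 − 2.5824 = 0.020 bits.

0.020 bits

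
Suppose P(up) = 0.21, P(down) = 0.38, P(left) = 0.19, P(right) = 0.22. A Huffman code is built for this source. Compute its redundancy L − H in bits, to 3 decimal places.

Entropy H = −Σ p log₂ p ≈ 1.9391 bits.
Huffman merges: 19/100+21/100→2/5; 11/50+19/50→3/5; 2/5+3/5→1. L = 2 ≈ 2.0000.
L − H = 2.0000 − 1.9391 = 0.061 bits.

0.061 bits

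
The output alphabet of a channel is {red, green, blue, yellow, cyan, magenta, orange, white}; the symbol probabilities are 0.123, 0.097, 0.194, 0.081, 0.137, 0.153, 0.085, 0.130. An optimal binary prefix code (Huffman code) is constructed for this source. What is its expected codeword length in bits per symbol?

2.972 bits/symbol

Repeatedly combine the two least-probable nodes; the expected code length is the sum of the merged weights.
merge 81/1000 + 17/200 → 83/500
merge 97/1000 + 123/1000 → 11/50
merge 13/100 + 137/1000 → 267/1000
merge 153/1000 + 83/500 → 319/1000
merge 97/500 + 11/50 → 207/500
merge 267/1000 + 319/1000 → 293/500
merge 207/500 + 293/500 → 1
L = 83/500 + 11/50 + 267/1000 + 319/1000 + 207/500 + 293/500 + 1 = 743/250 = 2.972 bits/symbol.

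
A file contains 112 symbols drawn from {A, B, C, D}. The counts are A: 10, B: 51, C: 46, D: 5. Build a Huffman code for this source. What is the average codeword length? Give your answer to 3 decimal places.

Probabilities are the counts divided by 112.
Repeatedly combine the two least-probable nodes; the expected code length is the sum of the merged weights.
merge 5/112 + 5/56 → 15/112
merge 15/112 + 23/56 → 61/112
merge 51/112 + 61/112 → 1
L = 15/112 + 61/112 + 1 = 47/28 ≈ 1.679 bits/symbol.

1.679 bits/symbol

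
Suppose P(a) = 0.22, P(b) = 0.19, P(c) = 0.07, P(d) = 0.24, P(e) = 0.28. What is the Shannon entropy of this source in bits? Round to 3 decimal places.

H = −Σ pᵢ log₂ pᵢ.
−0.22·log₂(0.22) = 0.4806
−0.19·log₂(0.19) = 0.4552
−0.07·log₂(0.07) = 0.2686
−0.24·log₂(0.24) = 0.4941
−0.28·log₂(0.28) = 0.5142
Sum ≈ 2.2127 → 2.213 bits.

2.213 bits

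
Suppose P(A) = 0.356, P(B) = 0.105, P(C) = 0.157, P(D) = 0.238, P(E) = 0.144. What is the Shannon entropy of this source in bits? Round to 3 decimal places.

2.187 bits

H = −Σ pᵢ log₂ pᵢ.
−0.356·log₂(0.356) = 0.5305
−0.105·log₂(0.105) = 0.3414
−0.157·log₂(0.157) = 0.4194
−0.238·log₂(0.238) = 0.4929
−0.144·log₂(0.144) = 0.4026
Sum ≈ 2.1867 → 2.187 bits.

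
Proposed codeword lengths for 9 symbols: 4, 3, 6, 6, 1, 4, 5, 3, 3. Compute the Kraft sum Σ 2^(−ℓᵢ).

1.0625

With common denominator 2^6 = 64: Σ 2^(−ℓᵢ) = 4/64 + 8/64 + 1/64 + 1/64 + 32/64 + 4/64 + 2/64 + 8/64 + 8/64 = 68/64 = 1.0625.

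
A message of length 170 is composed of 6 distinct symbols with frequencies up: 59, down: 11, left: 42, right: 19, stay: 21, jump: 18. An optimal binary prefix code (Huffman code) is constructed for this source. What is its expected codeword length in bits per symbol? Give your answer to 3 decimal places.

Probabilities are the counts divided by 170.
Repeatedly combine the two least-probable nodes; the expected code length is the sum of the merged weights.
merge 11/170 + 9/85 → 29/170
merge 19/170 + 21/170 → 4/17
merge 29/170 + 4/17 → 69/170
merge 21/85 + 59/170 → 101/170
merge 69/170 + 101/170 → 1
L = 29/170 + 4/17 + 69/170 + 101/170 + 1 = 409/170 ≈ 2.406 bits/symbol.

2.406 bits/symbol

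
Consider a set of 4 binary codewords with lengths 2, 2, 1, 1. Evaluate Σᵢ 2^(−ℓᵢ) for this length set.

With common denominator 2^2 = 4: Σ 2^(−ℓᵢ) = 1/4 + 1/4 + 2/4 + 2/4 = 6/4 = 1.5.

1.5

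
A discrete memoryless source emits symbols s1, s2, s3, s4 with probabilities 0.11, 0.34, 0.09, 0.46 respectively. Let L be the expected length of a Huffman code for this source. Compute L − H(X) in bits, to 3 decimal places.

Entropy H = −Σ p log₂ p ≈ 1.7074 bits.
Huffman merges: 9/100+11/100→1/5; 1/5+17/50→27/50; 23/50+27/50→1. L = 87/50 ≈ 1.7400.
L − H = 1.7400 − 1.7074 = 0.033 bits.

0.033 bits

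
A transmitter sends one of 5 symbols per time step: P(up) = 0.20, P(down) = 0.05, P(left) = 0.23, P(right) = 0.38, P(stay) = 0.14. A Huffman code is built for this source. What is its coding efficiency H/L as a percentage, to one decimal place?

95.7%

Entropy H = −Σ p log₂ p ≈ 2.0957 bits.
Huffman merges: 1/20+7/50→19/100; 19/100+1/5→39/100; 23/100+19/50→61/100; 39/100+61/100→1. L = 219/100 ≈ 2.1900.
Efficiency = H/L = 2.0957/2.1900 = 95.7%.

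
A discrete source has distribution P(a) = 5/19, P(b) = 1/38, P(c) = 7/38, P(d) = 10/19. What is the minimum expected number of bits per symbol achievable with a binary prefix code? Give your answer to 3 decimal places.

Repeatedly combine the two least-probable nodes; the expected code length is the sum of the merged weights.
merge 1/38 + 7/38 → 4/19
merge 4/19 + 5/19 → 9/19
merge 9/19 + 10/19 → 1
L = 4/19 + 9/19 + 1 = 32/19 ≈ 1.684 bits/symbol.

1.684 bits/symbol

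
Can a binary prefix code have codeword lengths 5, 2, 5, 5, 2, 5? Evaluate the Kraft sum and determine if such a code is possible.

With common denominator 2^5 = 32: Σ 2^(−ℓᵢ) = 1/32 + 8/32 + 1/32 + 1/32 + 8/32 + 1/32 = 20/32 = 0.625.
Kraft's inequality requires Σ ≤ 1; here Σ = 0.625 ≤ 1, so such a prefix code exists.

0.625; yes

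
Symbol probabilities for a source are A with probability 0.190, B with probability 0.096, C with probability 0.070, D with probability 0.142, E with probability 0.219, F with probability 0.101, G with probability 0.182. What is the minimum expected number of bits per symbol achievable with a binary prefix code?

Repeatedly combine the two least-probable nodes; the expected code length is the sum of the merged weights.
merge 7/100 + 12/125 → 83/500
merge 101/1000 + 71/500 → 243/1000
merge 83/500 + 91/500 → 87/250
merge 19/100 + 219/1000 → 409/1000
merge 243/1000 + 87/250 → 591/1000
merge 409/1000 + 591/1000 → 1
L = 83/500 + 243/1000 + 87/250 + 409/1000 + 591/1000 + 1 = 2757/1000 = 2.757 bits/symbol.

2.757 bits/symbol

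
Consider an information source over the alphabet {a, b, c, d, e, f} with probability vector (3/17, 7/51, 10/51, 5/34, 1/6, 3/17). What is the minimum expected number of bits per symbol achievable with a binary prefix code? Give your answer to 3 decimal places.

2.627 bits/symbol

Repeatedly combine the two least-probable nodes; the expected code length is the sum of the merged weights.
merge 7/51 + 5/34 → 29/102
merge 1/6 + 3/17 → 35/102
merge 3/17 + 10/51 → 19/51
merge 29/102 + 35/102 → 32/51
merge 19/51 + 32/51 → 1
L = 29/102 + 35/102 + 19/51 + 32/51 + 1 = 134/51 ≈ 2.627 bits/symbol.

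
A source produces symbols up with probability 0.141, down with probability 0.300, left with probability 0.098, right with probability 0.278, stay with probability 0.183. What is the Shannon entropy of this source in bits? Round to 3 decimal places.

2.210 bits

H = −Σ pᵢ log₂ pᵢ.
−0.141·log₂(0.141) = 0.3985
−0.300·log₂(0.300) = 0.5211
−0.098·log₂(0.098) = 0.3284
−0.278·log₂(0.278) = 0.5134
−0.183·log₂(0.183) = 0.4484
Sum ≈ 2.2098 → 2.210 bits.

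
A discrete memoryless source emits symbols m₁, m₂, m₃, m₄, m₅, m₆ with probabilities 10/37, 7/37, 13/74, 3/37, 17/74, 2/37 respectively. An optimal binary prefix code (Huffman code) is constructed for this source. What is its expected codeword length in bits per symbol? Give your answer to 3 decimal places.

Repeatedly combine the two least-probable nodes; the expected code length is the sum of the merged weights.
merge 2/37 + 3/37 → 5/37
merge 5/37 + 13/74 → 23/74
merge 7/37 + 17/74 → 31/74
merge 10/37 + 23/74 → 43/74
merge 31/74 + 43/74 → 1
L = 5/37 + 23/74 + 31/74 + 43/74 + 1 = 181/74 ≈ 2.446 bits/symbol.

2.446 bits/symbol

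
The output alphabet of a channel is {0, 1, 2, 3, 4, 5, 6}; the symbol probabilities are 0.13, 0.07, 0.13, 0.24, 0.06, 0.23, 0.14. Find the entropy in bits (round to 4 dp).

2.6563 bits

H = −Σ pᵢ log₂ pᵢ.
−0.13·log₂(0.13) = 0.3826
−0.07·log₂(0.07) = 0.2686
−0.13·log₂(0.13) = 0.3826
−0.24·log₂(0.24) = 0.4941
−0.06·log₂(0.06) = 0.2435
−0.23·log₂(0.23) = 0.4877
−0.14·log₂(0.14) = 0.3971
Sum ≈ 2.6563 → 2.6563 bits.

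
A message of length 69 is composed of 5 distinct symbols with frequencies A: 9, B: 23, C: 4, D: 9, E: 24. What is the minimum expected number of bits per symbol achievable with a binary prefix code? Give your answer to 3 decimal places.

2.159 bits/symbol

Probabilities are the counts divided by 69.
Repeatedly combine the two least-probable nodes; the expected code length is the sum of the merged weights.
merge 4/69 + 3/23 → 13/69
merge 3/23 + 13/69 → 22/69
merge 22/69 + 1/3 → 15/23
merge 8/23 + 15/23 → 1
L = 13/69 + 22/69 + 15/23 + 1 = 149/69 ≈ 2.159 bits/symbol.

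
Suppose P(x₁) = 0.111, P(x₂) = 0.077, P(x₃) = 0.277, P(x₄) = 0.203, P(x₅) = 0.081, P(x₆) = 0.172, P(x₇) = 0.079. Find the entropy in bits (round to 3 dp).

2.637 bits

H = −Σ pᵢ log₂ pᵢ.
−0.111·log₂(0.111) = 0.3520
−0.077·log₂(0.077) = 0.2848
−0.277·log₂(0.277) = 0.5130
−0.203·log₂(0.203) = 0.4670
−0.081·log₂(0.081) = 0.2937
−0.172·log₂(0.172) = 0.4368
−0.079·log₂(0.079) = 0.2893
Sum ≈ 2.6366 → 2.637 bits.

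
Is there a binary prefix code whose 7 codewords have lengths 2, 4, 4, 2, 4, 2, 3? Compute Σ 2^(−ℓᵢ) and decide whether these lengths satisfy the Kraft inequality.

With common denominator 2^4 = 16: Σ 2^(−ℓᵢ) = 4/16 + 1/16 + 1/16 + 4/16 + 1/16 + 4/16 + 2/16 = 17/16 = 1.0625.
Kraft's inequality requires Σ ≤ 1; here Σ = 1.0625 > 1, so no such prefix code exists.

1.0625; no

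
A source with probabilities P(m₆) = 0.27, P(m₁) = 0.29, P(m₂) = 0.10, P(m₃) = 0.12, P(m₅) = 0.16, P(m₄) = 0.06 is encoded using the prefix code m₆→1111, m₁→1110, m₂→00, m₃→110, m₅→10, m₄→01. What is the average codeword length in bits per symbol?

L̄ = Σ pᵢ·ℓᵢ = 0.27·4 + 0.29·4 + 0.10·2 + 0.12·3 + 0.16·2 + 0.06·2 = 3.24 bits/symbol.

3.24 bits/symbol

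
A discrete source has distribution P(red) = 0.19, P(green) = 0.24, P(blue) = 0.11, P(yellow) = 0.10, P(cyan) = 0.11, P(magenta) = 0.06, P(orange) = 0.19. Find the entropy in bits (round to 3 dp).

2.681 bits

H = −Σ pᵢ log₂ pᵢ.
−0.19·log₂(0.19) = 0.4552
−0.24·log₂(0.24) = 0.4941
−0.11·log₂(0.11) = 0.3503
−0.10·log₂(0.10) = 0.3322
−0.11·log₂(0.11) = 0.3503
−0.06·log₂(0.06) = 0.2435
−0.19·log₂(0.19) = 0.4552
Sum ≈ 2.6809 → 2.681 bits.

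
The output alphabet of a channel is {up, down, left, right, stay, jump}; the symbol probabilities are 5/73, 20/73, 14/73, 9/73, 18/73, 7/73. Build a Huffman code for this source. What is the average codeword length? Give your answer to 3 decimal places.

Repeatedly combine the two least-probable nodes; the expected code length is the sum of the merged weights.
merge 5/73 + 7/73 → 12/73
merge 9/73 + 12/73 → 21/73
merge 14/73 + 18/73 → 32/73
merge 20/73 + 21/73 → 41/73
merge 32/73 + 41/73 → 1
L = 12/73 + 21/73 + 32/73 + 41/73 + 1 = 179/73 ≈ 2.452 bits/symbol.

2.452 bits/symbol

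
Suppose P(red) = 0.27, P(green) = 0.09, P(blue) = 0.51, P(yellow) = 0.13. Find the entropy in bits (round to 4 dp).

1.7007 bits

H = −Σ pᵢ log₂ pᵢ.
−0.27·log₂(0.27) = 0.5100
−0.09·log₂(0.09) = 0.3127
−0.51·log₂(0.51) = 0.4954
−0.13·log₂(0.13) = 0.3826
Sum ≈ 1.7007 → 1.7007 bits.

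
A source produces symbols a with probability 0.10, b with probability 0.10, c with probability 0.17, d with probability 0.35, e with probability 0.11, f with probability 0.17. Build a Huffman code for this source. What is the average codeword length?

2.48 bits/symbol

Repeatedly combine the two least-probable nodes; the expected code length is the sum of the merged weights.
merge 1/10 + 1/10 → 1/5
merge 11/100 + 17/100 → 7/25
merge 17/100 + 1/5 → 37/100
merge 7/25 + 7/20 → 63/100
merge 37/100 + 63/100 → 1
L = 1/5 + 7/25 + 37/100 + 63/100 + 1 = 62/25 = 2.48 bits/symbol.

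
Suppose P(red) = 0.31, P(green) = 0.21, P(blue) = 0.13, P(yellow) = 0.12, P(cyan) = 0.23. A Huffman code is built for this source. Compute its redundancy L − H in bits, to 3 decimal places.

Entropy H = −Σ p log₂ p ≈ 2.2340 bits.
Huffman merges: 3/25+13/100→1/4; 21/100+23/100→11/25; 1/4+31/100→14/25; 11/25+14/25→1. L = 9/4 ≈ 2.2500.
L − H = 2.2500 − 2.2340 = 0.016 bits.

0.016 bits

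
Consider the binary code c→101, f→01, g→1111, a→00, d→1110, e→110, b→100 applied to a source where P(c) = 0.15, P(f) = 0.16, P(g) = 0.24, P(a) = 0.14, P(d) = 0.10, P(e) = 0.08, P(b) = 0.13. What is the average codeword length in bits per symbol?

3.04 bits/symbol

L̄ = Σ pᵢ·ℓᵢ = 0.15·3 + 0.16·2 + 0.24·4 + 0.14·2 + 0.10·4 + 0.08·3 + 0.13·3 = 3.04 bits/symbol.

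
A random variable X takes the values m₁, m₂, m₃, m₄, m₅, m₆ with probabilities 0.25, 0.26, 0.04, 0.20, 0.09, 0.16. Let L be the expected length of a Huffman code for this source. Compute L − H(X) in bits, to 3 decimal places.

0.029 bits

Entropy H = −Σ p log₂ p ≈ 2.3911 bits.
Huffman merges: 1/25+9/100→13/100; 13/100+4/25→29/100; 1/5+1/4→9/20; 13/50+29/100→11/20; 9/20+11/20→1. L = 121/50 ≈ 2.4200.
L − H = 2.4200 − 2.3911 = 0.029 bits.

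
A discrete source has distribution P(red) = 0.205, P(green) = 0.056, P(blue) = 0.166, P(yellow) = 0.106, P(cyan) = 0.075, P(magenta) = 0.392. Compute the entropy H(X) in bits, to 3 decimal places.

2.285 bits

H = −Σ pᵢ log₂ pᵢ.
−0.205·log₂(0.205) = 0.4687
−0.056·log₂(0.056) = 0.2329
−0.166·log₂(0.166) = 0.4301
−0.106·log₂(0.106) = 0.3432
−0.075·log₂(0.075) = 0.2803
−0.392·log₂(0.392) = 0.5296
Sum ≈ 2.2847 → 2.285 bits.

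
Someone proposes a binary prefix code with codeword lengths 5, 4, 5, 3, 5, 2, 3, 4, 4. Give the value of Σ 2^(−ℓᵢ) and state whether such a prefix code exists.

With common denominator 2^5 = 32: Σ 2^(−ℓᵢ) = 1/32 + 2/32 + 1/32 + 4/32 + 1/32 + 8/32 + 4/32 + 2/32 + 2/32 = 25/32 = 0.78125.
Kraft's inequality requires Σ ≤ 1; here Σ = 0.78125 ≤ 1, so such a prefix code exists.

0.78125; yes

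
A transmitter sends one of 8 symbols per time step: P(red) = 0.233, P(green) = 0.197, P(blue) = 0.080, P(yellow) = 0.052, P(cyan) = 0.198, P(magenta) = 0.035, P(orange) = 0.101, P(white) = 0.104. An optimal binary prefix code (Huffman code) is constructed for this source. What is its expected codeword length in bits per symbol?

Repeatedly combine the two least-probable nodes; the expected code length is the sum of the merged weights.
merge 7/200 + 13/250 → 87/1000
merge 2/25 + 87/1000 → 167/1000
merge 101/1000 + 13/125 → 41/200
merge 167/1000 + 197/1000 → 91/250
merge 99/500 + 41/200 → 403/1000
merge 233/1000 + 91/250 → 597/1000
merge 403/1000 + 597/1000 → 1
L = 87/1000 + 167/1000 + 41/200 + 91/250 + 403/1000 + 597/1000 + 1 = 2823/1000 = 2.823 bits/symbol.

2.823 bits/symbol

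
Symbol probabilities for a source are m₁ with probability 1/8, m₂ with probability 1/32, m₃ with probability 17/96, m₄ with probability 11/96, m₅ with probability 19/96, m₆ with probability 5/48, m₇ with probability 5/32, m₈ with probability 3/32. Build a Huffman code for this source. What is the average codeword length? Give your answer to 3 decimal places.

2.927 bits/symbol

Repeatedly combine the two least-probable nodes; the expected code length is the sum of the merged weights.
merge 1/32 + 3/32 → 1/8
merge 5/48 + 11/96 → 7/32
merge 1/8 + 1/8 → 1/4
merge 5/32 + 17/96 → 1/3
merge 19/96 + 7/32 → 5/12
merge 1/4 + 1/3 → 7/12
merge 5/12 + 7/12 → 1
L = 1/8 + 7/32 + 1/4 + 1/3 + 5/12 + 7/12 + 1 = 281/96 ≈ 2.927 bits/symbol.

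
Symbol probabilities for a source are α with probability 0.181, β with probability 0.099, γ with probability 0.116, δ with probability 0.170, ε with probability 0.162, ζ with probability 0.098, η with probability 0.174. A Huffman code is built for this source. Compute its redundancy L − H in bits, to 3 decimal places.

0.054 bits

Entropy H = −Σ p log₂ p ≈ 2.7645 bits.
Huffman merges: 49/500+99/1000→197/1000; 29/250+81/500→139/500; 17/100+87/500→43/125; 181/1000+197/1000→189/500; 139/500+43/125→311/500; 189/500+311/500→1. L = 2819/1000 ≈ 2.8190.
L − H = 2.8190 − 2.7645 = 0.054 bits.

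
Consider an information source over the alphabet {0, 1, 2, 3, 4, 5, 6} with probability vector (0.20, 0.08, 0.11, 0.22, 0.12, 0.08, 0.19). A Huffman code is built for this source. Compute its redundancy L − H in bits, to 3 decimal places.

Entropy H = −Σ p log₂ p ≈ 2.7006 bits.
Huffman merges: 2/25+2/25→4/25; 11/100+3/25→23/100; 4/25+19/100→7/20; 1/5+11/50→21/50; 23/100+7/20→29/50; 21/50+29/50→1. L = 137/50 ≈ 2.7400.
L − H = 2.7400 − 2.7006 = 0.039 bits.

0.039 bits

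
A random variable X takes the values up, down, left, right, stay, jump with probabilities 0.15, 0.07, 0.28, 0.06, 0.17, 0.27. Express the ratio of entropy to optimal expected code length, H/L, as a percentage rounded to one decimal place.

98.8%

Entropy H = −Σ p log₂ p ≈ 2.3815 bits.
Huffman merges: 3/50+7/100→13/100; 13/100+3/20→7/25; 17/100+27/100→11/25; 7/25+7/25→14/25; 11/25+14/25→1. L = 241/100 ≈ 2.4100.
Efficiency = H/L = 2.3815/2.4100 = 98.8%.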